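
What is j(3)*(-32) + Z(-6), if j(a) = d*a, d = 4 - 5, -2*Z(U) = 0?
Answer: 96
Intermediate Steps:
Z(U) = 0 (Z(U) = -½*0 = 0)
d = -1
j(a) = -a
j(3)*(-32) + Z(-6) = -1*3*(-32) + 0 = -3*(-32) + 0 = 96 + 0 = 96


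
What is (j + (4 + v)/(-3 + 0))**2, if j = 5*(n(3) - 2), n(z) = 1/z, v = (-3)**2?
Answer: 1444/9 ≈ 160.44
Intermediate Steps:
v = 9
j = -25/3 (j = 5*(1/3 - 2) = 5*(-5/3) = -25/3 ≈ -8.3333)
(j + (4 + v)/(-3 + 0))**2 = (-25/3 + (4 + 9)/(-3 + 0))**2 = (-25/3 + 13/(-3))**2 = (-25/3 + 13*(-1/3))**2 = (-25/3 - 13/3)**2 = (-38/3)**2 = 1444/9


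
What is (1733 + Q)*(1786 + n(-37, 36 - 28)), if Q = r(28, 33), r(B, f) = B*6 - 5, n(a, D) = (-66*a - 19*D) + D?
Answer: 7743264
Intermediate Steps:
n(a, D) = -66*a - 18*D
r(B, f) = -5 + 6*B (r(B, f) = 6*B - 5 = -5 + 6*B)
Q = 163 (Q = -5 + 6*28 = -5 + 168 = 163)
(1733 + Q)*(1786 + n(-37, 36 - 28)) = (1733 + 163)*(1786 + (-66*(-37) - 18*(36 - 28))) = 1896*(1786 + (2442 - 18*8)) = 1896*(1786 + (2442 - 144)) = 1896*(1786 + 2298) = 1896*4084 = 7743264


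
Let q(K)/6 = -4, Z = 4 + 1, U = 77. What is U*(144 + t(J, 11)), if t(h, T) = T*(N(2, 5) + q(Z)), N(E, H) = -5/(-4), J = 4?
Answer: -32725/4 ≈ -8181.3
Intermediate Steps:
Z = 5
N(E, H) = 5/4 (N(E, H) = -5*(-¼) = 5/4)
q(K) = -24 (q(K) = 6*(-4) = -24)
t(h, T) = -91*T/4 (t(h, T) = T*(5/4 - 24) = T*(-91/4) = -91*T/4)
U*(144 + t(J, 11)) = 77*(144 - 91/4*11) = 77*(144 - 1001/4) = 77*(-425/4) = -32725/4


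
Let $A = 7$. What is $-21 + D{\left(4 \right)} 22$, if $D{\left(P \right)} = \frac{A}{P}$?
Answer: $\frac{35}{2} \approx 17.5$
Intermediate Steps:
$D{\left(P \right)} = \frac{7}{P}$
$-21 + D{\left(4 \right)} 22 = -21 + \frac{7}{4} \cdot 22 = -21 + \frac{77}{2} = \frac{35}{2}$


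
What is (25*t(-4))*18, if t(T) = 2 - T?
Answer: 2700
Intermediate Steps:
(25*t(-4))*18 = (25*(2 - 1*(-4)))*18 = (25*(2 + 4))*18 = (25*6)*18 = 150*18 = 2700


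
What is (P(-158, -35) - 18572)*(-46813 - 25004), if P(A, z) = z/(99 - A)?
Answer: 342785341863/257 ≈ 1.3338e+9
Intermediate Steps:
(P(-158, -35) - 18572)*(-46813 - 25004) = (-1*(-35)/(-99 - 158) - 18572)*(-46813 - 25004) = (-1*(-35)/(-257) - 18572)*(-71817) = (-1*(-35)*(-1/257) - 18572)*(-71817) = (-35/257 - 18572)*(-71817) = -4773039/257*(-71817) = 342785341863/257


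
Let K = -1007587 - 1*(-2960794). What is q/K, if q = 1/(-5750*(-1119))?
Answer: 1/12567422139750 ≈ 7.9571e-14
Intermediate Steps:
K = 1953207 (K = -1007587 + 2960794 = 1953207)
q = 1/6434250 ≈ 1.5542e-7
q/K = (1/6434250)/1953207 = (1/6434250)*(1/1953207) = 1/12567422139750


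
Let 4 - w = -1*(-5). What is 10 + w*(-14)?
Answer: 24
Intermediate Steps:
w = -1 (w = 4 - (-1)*(-5) = 4 - 1*5 = 4 - 5 = -1)
10 + w*(-14) = 10 - 1*(-14) = 10 + 14 = 24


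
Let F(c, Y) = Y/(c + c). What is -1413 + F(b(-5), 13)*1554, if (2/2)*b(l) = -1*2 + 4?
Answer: 7275/2 ≈ 3637.5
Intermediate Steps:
b(l) = 2 (b(l) = -1*2 + 4 = -2 + 4 = 2)
F(c, Y) = Y/(2*c) (F(c, Y) = Y/((2*c)) = Y*(1/(2*c)) = Y/(2*c))
-1413 + F(b(-5), 13)*1554 = -1413 + ((½)*13/2)*1554 = -1413 + ((½)*13*(½))*1554 = -1413 + (13/4)*1554 = -1413 + 10101/2 = 7275/2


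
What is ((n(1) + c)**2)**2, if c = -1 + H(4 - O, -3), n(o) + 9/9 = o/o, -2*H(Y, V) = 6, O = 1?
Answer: 256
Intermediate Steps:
H(Y, V) = -3 (H(Y, V) = -1/2*6 = -3)
n(o) = 0 (n(o) = -1 + o/o = -1 + 1 = 0)
c = -4 (c = -1 - 3 = -4)
((n(1) + c)**2)**2 = ((0 - 4)**2)**2 = ((-4)**2)**2 = 16**2 = 256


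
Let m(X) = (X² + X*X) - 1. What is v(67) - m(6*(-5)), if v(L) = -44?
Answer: -1843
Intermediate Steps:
m(X) = -1 + 2*X² (m(X) = (X² + X²) - 1 = 2*X² - 1 = -1 + 2*X²)
v(67) - m(6*(-5)) = -44 - (-1 + 2*(6*(-5))²) = -44 - (-1 + 2*(-30)²) = -44 - (-1 + 2*900) = -44 - (-1 + 1800) = -44 - 1*1799 = -44 - 1799 = -1843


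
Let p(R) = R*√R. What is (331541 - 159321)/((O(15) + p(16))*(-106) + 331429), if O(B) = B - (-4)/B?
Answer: 2583300/4845401 ≈ 0.53314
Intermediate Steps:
p(R) = R^(3/2)
O(B) = B + 4/B
(331541 - 159321)/((O(15) + p(16))*(-106) + 331429) = (331541 - 159321)/(((15 + 4/15) + 16^(3/2))*(-106) + 331429) = 172220/(((15 + 4*(1/15)) + 64)*(-106) + 331429) = 172220/(((15 + 4/15) + 64)*(-106) + 331429) = 172220/((229/15 + 64)*(-106) + 331429) = 172220/((1189/15)*(-106) + 331429) = 172220/(-126034/15 + 331429) = 172220/(4845401/15) = 172220*(15/4845401) = 2583300/4845401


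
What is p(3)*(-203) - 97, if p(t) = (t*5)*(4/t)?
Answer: -4157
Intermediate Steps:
p(t) = 20 (p(t) = (5*t)*(4/t) = 20)
p(3)*(-203) - 97 = 20*(-203) - 97 = -4060 - 97 = -4157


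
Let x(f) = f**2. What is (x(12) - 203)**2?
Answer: 3481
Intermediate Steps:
(x(12) - 203)**2 = (12**2 - 203)**2 = (144 - 203)**2 = (-59)**2 = 3481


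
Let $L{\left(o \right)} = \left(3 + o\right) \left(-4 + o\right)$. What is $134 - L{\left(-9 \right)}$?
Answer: $56$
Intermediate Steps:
$L{\left(o \right)} = \left(-4 + o\right) \left(3 + o\right)$
$134 - L{\left(-9 \right)} = 134 - \left(-12 + \left(-9\right)^{2} - -9\right) = 134 - \left(-12 + 81 + 9\right) = 134 - 78 = 56$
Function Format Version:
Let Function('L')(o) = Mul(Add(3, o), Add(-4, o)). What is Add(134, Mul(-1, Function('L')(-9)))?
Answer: 56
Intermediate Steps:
Function('L')(o) = Mul(Add(-4, o), Add(3, o))
Add(134, Mul(-1, Function('L')(-9))) = Add(134, Mul(-1, Add(-12, Pow(-9, 2), Mul(-1, -9)))) = Add(134, Mul(-1, Add(-12, 81, 9))) = Add(134, Mul(-1, 78)) = Add(134, -78) = 56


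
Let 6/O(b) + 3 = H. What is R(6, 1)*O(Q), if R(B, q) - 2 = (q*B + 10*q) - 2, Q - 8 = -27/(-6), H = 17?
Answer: 48/7 ≈ 6.8571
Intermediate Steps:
Q = 25/2 (Q = 8 - 27/(-6) = 8 - 27*(-⅙) = 8 + 9/2 = 25/2 ≈ 12.500)
R(B, q) = 10*q + B*q (R(B, q) = 2 + ((q*B + 10*q) - 2) = 2 + ((B*q + 10*q) - 2) = 2 + ((10*q + B*q) - 2) = 2 + (-2 + 10*q + B*q) = 10*q + B*q)
O(b) = 3/7 (O(b) = 6/(-3 + 17) = 6/14 = 6*(1/14) = 3/7)
R(6, 1)*O(Q) = (1*(10 + 6))*(3/7) = (1*16)*(3/7) = 16*(3/7) = 48/7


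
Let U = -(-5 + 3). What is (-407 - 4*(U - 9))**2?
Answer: 143641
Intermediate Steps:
U = 2 (U = -1*(-2) = 2)
(-407 - 4*(U - 9))**2 = (-407 - 4*(2 - 9))**2 = (-407 - 4*(-7))**2 = (-407 + 28)**2 = (-379)**2 = 143641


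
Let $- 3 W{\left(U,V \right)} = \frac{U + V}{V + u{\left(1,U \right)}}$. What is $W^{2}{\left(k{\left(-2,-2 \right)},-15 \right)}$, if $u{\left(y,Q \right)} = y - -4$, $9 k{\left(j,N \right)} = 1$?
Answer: $\frac{4489}{18225} \approx 0.24631$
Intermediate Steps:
$k{\left(j,N \right)} = \frac{1}{9}$ ($k{\left(j,N \right)} = \frac{1}{9} \cdot 1 = \frac{1}{9}$)
$u{\left(y,Q \right)} = 4 + y$ ($u{\left(y,Q \right)} = y + 4 = 4 + y$)
$W{\left(U,V \right)} = - \frac{U + V}{3 \left(5 + V\right)}$ ($W{\left(U,V \right)} = - \frac{\left(U + V\right) \frac{1}{V + \left(4 + 1\right)}}{3} = - \frac{\left(U + V\right) \frac{1}{V + 5}}{3} = - \frac{\left(U + V\right) \frac{1}{5 + V}}{3} = - \frac{\frac{1}{5 + V} \left(U + V\right)}{3} = - \frac{U + V}{3 \left(5 + V\right)}$)
$W^{2}{\left(k{\left(-2,-2 \right)},-15 \right)} = \left(\frac{\left(-1\right) \frac{1}{9} - -15}{3 \left(5 - 15\right)}\right)^{2} = \left(\frac{- \frac{1}{9} + 15}{3 \left(-10\right)}\right)^{2} = \left(\frac{1}{3} \left(- \frac{1}{10}\right) \frac{134}{9}\right)^{2} = \left(- \frac{67}{135}\right)^{2} = \frac{4489}{18225}$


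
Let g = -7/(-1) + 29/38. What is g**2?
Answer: 87025/1444 ≈ 60.267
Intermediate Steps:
g = 295/38 (g = -7*(-1) + 29*(1/38) = 7 + 29/38 = 295/38 ≈ 7.7632)
g**2 = (295/38)**2 = 87025/1444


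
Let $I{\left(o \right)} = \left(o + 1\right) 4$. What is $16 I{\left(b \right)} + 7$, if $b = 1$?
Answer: $135$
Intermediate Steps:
$I{\left(o \right)} = 4 + 4 o$ ($I{\left(o \right)} = \left(1 + o\right) 4 = 4 + 4 o$)
$16 I{\left(b \right)} + 7 = 16 \left(4 + 4 \cdot 1\right) + 7 = 16 \left(4 + 4\right) + 7 = 16 \cdot 8 + 7 = 128 + 7 = 135$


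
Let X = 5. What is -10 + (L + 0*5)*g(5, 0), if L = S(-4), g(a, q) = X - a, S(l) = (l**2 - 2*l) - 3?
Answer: -10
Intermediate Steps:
S(l) = -3 + l**2 - 2*l
g(a, q) = 5 - a
L = 21 (L = -3 + (-4)**2 - 2*(-4) = -3 + 16 + 8 = 21)
-10 + (L + 0*5)*g(5, 0) = -10 + (21 + 0*5)*(5 - 1*5) = -10 + (21 + 0)*(5 - 5) = -10 + 21*0 = -10 + 0 = -10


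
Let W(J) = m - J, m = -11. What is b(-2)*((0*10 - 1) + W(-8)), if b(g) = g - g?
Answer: 0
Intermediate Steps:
b(g) = 0
W(J) = -11 - J
b(-2)*((0*10 - 1) + W(-8)) = 0*((0*10 - 1) + (-11 - 1*(-8))) = 0*((0 - 1) + (-11 + 8)) = 0*(-1 - 3) = 0*(-4) = 0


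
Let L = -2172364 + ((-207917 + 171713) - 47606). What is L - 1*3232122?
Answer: -5488296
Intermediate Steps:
L = -2256174 (L = -2172364 + (-36204 - 47606) = -2172364 - 83810 = -2256174)
L - 1*3232122 = -2256174 - 1*3232122 = -2256174 - 3232122 = -5488296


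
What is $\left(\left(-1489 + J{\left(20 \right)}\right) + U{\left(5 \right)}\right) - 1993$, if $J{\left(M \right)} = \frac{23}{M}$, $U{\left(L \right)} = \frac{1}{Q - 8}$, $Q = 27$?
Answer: $- \frac{1322703}{380} \approx -3480.8$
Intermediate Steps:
$U{\left(L \right)} = \frac{1}{19}$ ($U{\left(L \right)} = \frac{1}{27 - 8} = \frac{1}{19}$)
$\left(\left(-1489 + J{\left(20 \right)}\right) + U{\left(5 \right)}\right) - 1993 = \left(\left(-1489 + \frac{23}{20}\right) + \frac{1}{19}\right) - 1993 = \left(- \frac{29757}{20} + \frac{1}{19}\right) - 1993 = - \frac{565363}{380} - 1993 = - \frac{1322703}{380}$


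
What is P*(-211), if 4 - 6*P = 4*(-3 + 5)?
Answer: 422/3 ≈ 140.67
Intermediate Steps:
P = -⅔ (P = ⅔ - 2*(-3 + 5)/3 = ⅔ - 2*2/3 = ⅔ - ⅙*8 = ⅔ - 4/3 = -⅔ ≈ -0.66667)
P*(-211) = -⅔*(-211) = 422/3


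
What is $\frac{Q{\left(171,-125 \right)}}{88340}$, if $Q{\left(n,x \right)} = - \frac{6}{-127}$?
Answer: $\frac{3}{5609590} \approx 5.348 \cdot 10^{-7}$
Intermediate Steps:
$Q{\left(n,x \right)} = \frac{6}{127}$ ($Q{\left(n,x \right)} = \left(-6\right) \left(- \frac{1}{127}\right) = \frac{6}{127}$)
$\frac{Q{\left(171,-125 \right)}}{88340} = \frac{6}{127 \cdot 88340} = \frac{6}{127} \cdot \frac{1}{88340} = \frac{3}{5609590}$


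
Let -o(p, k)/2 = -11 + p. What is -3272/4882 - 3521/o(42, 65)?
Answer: 8493329/151342 ≈ 56.120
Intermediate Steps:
o(p, k) = 22 - 2*p (o(p, k) = -2*(-11 + p) = 22 - 2*p)
-3272/4882 - 3521/o(42, 65) = -3272/4882 - 3521/(22 - 2*42) = -3272*1/4882 - 3521/(22 - 84) = -1636/2441 - 3521/(-62) = -1636/2441 - 3521*(-1/62) = -1636/2441 + 3521/62 = 8493329/151342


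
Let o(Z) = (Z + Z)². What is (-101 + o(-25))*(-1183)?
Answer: -2838017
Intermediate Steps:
o(Z) = 4*Z² (o(Z) = (2*Z)² = 4*Z²)
(-101 + o(-25))*(-1183) = (-101 + 4*(-25)²)*(-1183) = (-101 + 4*625)*(-1183) = (-101 + 2500)*(-1183) = 2399*(-1183) = -2838017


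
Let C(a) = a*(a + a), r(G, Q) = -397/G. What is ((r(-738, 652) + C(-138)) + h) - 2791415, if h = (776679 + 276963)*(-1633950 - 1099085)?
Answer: -2125176693995789/738 ≈ -2.8796e+12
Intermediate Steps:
h = -2879640463470 (h = 1053642*(-2733035) = -2879640463470)
C(a) = 2*a² (C(a) = a*(2*a) = 2*a²)
((r(-738, 652) + C(-138)) + h) - 2791415 = ((-397/(-738) + 2*(-138)²) - 2879640463470) - 2791415 = ((-397*(-1/738) + 2*19044) - 2879640463470) - 2791415 = ((397/738 + 38088) - 2879640463470) - 2791415 = (28109341/738 - 2879640463470) - 2791415 = -2125174633931519/738 - 2791415 = -2125176693995789/738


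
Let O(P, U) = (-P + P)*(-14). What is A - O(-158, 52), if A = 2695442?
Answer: 2695442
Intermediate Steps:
O(P, U) = 0 (O(P, U) = 0*(-14) = 0)
A - O(-158, 52) = 2695442 - 1*0 = 2695442 + 0 = 2695442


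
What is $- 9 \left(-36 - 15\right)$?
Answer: $459$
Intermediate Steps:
$- 9 \left(-36 - 15\right) = \left(-9\right) \left(-51\right) = 459$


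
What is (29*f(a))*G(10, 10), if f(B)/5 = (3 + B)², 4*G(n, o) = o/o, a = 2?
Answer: 3625/4 ≈ 906.25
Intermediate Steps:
G(n, o) = ¼ (G(n, o) = (o/o)/4 = (¼)*1 = ¼)
f(B) = 5*(3 + B)²
(29*f(a))*G(10, 10) = (29*(5*(3 + 2)²))*(¼) = (29*(5*5²))*(¼) = (29*(5*25))*(¼) = (29*125)*(¼) = 3625*(¼) = 3625/4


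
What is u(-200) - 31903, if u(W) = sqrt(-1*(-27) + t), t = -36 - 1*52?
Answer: -31903 + I*sqrt(61) ≈ -31903.0 + 7.8102*I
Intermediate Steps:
t = -88 (t = -36 - 52 = -88)
u(W) = I*sqrt(61) (u(W) = sqrt(-1*(-27) - 88) = sqrt(27 - 88) = sqrt(-61) = I*sqrt(61))
u(-200) - 31903 = I*sqrt(61) - 31903 = -31903 + I*sqrt(61)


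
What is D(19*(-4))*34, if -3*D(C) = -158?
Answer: 5372/3 ≈ 1790.7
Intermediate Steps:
D(C) = 158/3 (D(C) = -⅓*(-158) = 158/3)
D(19*(-4))*34 = (158/3)*34 = 5372/3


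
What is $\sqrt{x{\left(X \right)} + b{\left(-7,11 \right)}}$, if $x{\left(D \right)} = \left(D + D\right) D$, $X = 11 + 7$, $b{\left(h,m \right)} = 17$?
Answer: $\sqrt{665} \approx 25.788$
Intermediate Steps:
$X = 18$
$x{\left(D \right)} = 2 D^{2}$ ($x{\left(D \right)} = 2 D D = 2 D^{2}$)
$\sqrt{x{\left(X \right)} + b{\left(-7,11 \right)}} = \sqrt{2 \cdot 18^{2} + 17} = \sqrt{2 \cdot 324 + 17} = \sqrt{648 + 17} = \sqrt{665}$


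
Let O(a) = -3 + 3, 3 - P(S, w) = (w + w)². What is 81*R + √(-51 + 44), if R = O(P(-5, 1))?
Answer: I*√7 ≈ 2.6458*I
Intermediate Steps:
P(S, w) = 3 - 4*w² (P(S, w) = 3 - (w + w)² = 3 - (2*w)² = 3 - 4*w²)
O(a) = 0
R = 0
81*R + √(-51 + 44) = 81*0 + √(-51 + 44) = 0 + √(-7) = 0 + I*√7 = I*√7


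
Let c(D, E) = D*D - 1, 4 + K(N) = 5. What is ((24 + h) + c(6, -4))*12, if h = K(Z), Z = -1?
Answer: 720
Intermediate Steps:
K(N) = 1 (K(N) = -4 + 5 = 1)
c(D, E) = -1 + D**2 (c(D, E) = D**2 - 1 = -1 + D**2)
h = 1
((24 + h) + c(6, -4))*12 = ((24 + 1) + (-1 + 6**2))*12 = (25 + (-1 + 36))*12 = (25 + 35)*12 = 60*12 = 720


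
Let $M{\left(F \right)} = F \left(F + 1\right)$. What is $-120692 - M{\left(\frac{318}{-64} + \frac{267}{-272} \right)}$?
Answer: $- \frac{35725824953}{295936} \approx -1.2072 \cdot 10^{5}$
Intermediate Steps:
$M{\left(F \right)} = F \left(1 + F\right)$
$-120692 - M{\left(\frac{318}{-64} + \frac{267}{-272} \right)} = -120692 - \left(\frac{318}{-64} + \frac{267}{-272}\right) \left(1 + \left(\frac{318}{-64} + \frac{267}{-272}\right)\right) = -120692 - \left(318 \left(- \frac{1}{64}\right) + 267 \left(- \frac{1}{272}\right)\right) \left(1 + \left(318 \left(- \frac{1}{64}\right) + 267 \left(- \frac{1}{272}\right)\right)\right) = -120692 - \left(- \frac{159}{32} - \frac{267}{272}\right) \left(1 - \frac{3237}{544}\right) = -120692 - - \frac{3237 \left(1 - \frac{3237}{544}\right)}{544} = -120692 - \left(- \frac{3237}{544}\right) \left(- \frac{2693}{544}\right) = -120692 - \frac{8717241}{295936} = - \frac{35725824953}{295936}$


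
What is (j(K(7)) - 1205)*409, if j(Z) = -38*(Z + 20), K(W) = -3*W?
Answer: -477303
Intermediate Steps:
j(Z) = -760 - 38*Z (j(Z) = -38*(20 + Z) = -760 - 38*Z)
(j(K(7)) - 1205)*409 = ((-760 - (-114)*7) - 1205)*409 = ((-760 - 38*(-21)) - 1205)*409 = ((-760 + 798) - 1205)*409 = (38 - 1205)*409 = -1167*409 = -477303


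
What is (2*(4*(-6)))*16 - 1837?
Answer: -2605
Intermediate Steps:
(2*(4*(-6)))*16 - 1837 = (2*(-24))*16 - 1837 = -48*16 - 1837 = -768 - 1837 = -2605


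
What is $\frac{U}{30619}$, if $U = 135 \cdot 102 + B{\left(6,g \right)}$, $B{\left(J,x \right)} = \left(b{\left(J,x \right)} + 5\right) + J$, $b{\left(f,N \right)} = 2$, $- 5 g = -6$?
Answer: $\frac{13783}{30619} \approx 0.45015$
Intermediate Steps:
$g = \frac{6}{5}$ ($g = \left(- \frac{1}{5}\right) \left(-6\right) = \frac{6}{5} \approx 1.2$)
$B{\left(J,x \right)} = 7 + J$ ($B{\left(J,x \right)} = \left(2 + 5\right) + J = 7 + J$)
$U = 13783$ ($U = 135 \cdot 102 + \left(7 + 6\right) = 13770 + 13 = 13783$)
$\frac{U}{30619} = \frac{13783}{30619}$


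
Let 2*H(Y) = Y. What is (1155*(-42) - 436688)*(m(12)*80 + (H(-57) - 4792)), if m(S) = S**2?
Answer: -3250584001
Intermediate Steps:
H(Y) = Y/2
(1155*(-42) - 436688)*(m(12)*80 + (H(-57) - 4792)) = (1155*(-42) - 436688)*(12**2*80 + ((1/2)*(-57) - 4792)) = (-48510 - 436688)*(144*80 + (-57/2 - 4792)) = -485198*(11520 - 9641/2) = -485198*13399/2 = -3250584001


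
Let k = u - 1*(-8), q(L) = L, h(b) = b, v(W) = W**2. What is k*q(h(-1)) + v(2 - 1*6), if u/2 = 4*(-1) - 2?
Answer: 20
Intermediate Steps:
u = -12 (u = 2*(4*(-1) - 2) = 2*(-4 - 2) = 2*(-6) = -12)
k = -4 (k = -12 - 1*(-8) = -12 + 8 = -4)
k*q(h(-1)) + v(2 - 1*6) = -4*(-1) + (2 - 1*6)**2 = 4 + (2 - 6)**2 = 4 + (-4)**2 = 4 + 16 = 20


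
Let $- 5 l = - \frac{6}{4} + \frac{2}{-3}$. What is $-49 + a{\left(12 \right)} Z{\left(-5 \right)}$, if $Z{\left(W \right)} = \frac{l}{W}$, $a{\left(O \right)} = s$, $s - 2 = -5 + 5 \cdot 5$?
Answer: $- \frac{3818}{75} \approx -50.907$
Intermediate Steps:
$s = 22$ ($s = 2 + \left(-5 + 5 \cdot 5\right) = 2 + \left(-5 + 25\right) = 2 + 20 = 22$)
$a{\left(O \right)} = 22$
$l = \frac{13}{30}$ ($l = - \frac{- \frac{6}{4} + \frac{2}{-3}}{5} = - \frac{\left(-6\right) \frac{1}{4} + 2 \left(- \frac{1}{3}\right)}{5} = - \frac{- \frac{3}{2} - \frac{2}{3}}{5} = \left(- \frac{1}{5}\right) \left(- \frac{13}{6}\right) = \frac{13}{30} \approx 0.43333$)
$Z{\left(W \right)} = \frac{13}{30 W}$
$-49 + a{\left(12 \right)} Z{\left(-5 \right)} = -49 + 22 \frac{13}{30 \left(-5\right)} = -49 + 22 \cdot \frac{13}{30} \left(- \frac{1}{5}\right) = -49 + 22 \left(- \frac{13}{150}\right) = -49 - \frac{143}{75} = - \frac{3818}{75}$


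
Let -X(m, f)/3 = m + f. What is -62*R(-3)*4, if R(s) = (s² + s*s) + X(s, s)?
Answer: -8928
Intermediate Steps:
X(m, f) = -3*f - 3*m (X(m, f) = -3*(m + f) = -3*(f + m) = -3*f - 3*m)
R(s) = -6*s + 2*s² (R(s) = (s² + s*s) + (-3*s - 3*s) = (s² + s²) - 6*s = 2*s² - 6*s = -6*s + 2*s²)
-62*R(-3)*4 = -124*(-3)*(-3 - 3)*4 = -124*(-3)*(-6)*4 = -62*36*4 = -2232*4 = -8928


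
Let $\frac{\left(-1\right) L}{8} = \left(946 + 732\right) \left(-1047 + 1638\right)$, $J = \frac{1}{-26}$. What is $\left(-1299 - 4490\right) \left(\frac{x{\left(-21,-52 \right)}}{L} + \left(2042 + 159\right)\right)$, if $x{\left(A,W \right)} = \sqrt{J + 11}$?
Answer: $-12741589 + \frac{5789 \sqrt{7410}}{206273184} \approx -1.2742 \cdot 10^{7}$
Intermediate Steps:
$J = - \frac{1}{26} \approx -0.038462$
$L = -7933584$ ($L = - 8 \left(946 + 732\right) \left(-1047 + 1638\right) = - 8 \cdot 1678 \cdot 591 = \left(-8\right) 991698 = -7933584$)
$x{\left(A,W \right)} = \frac{\sqrt{7410}}{26}$ ($x{\left(A,W \right)} = \sqrt{- \frac{1}{26} + 11} = \sqrt{\frac{285}{26}} = \frac{\sqrt{7410}}{26}$)
$\left(-1299 - 4490\right) \left(\frac{x{\left(-21,-52 \right)}}{L} + \left(2042 + 159\right)\right) = \left(-1299 - 4490\right) \left(\frac{\frac{1}{26} \sqrt{7410}}{-7933584} + \left(2042 + 159\right)\right) = - 5789 \left(\frac{\sqrt{7410}}{26} \left(- \frac{1}{7933584}\right) + 2201\right) = - 5789 \left(- \frac{\sqrt{7410}}{206273184} + 2201\right) = - 5789 \left(2201 - \frac{\sqrt{7410}}{206273184}\right) = -12741589 + \frac{5789 \sqrt{7410}}{206273184}$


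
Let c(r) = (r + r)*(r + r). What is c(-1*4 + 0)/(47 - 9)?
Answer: 32/19 ≈ 1.6842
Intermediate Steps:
c(r) = 4*r² (c(r) = (2*r)*(2*r) = 4*r²)
c(-1*4 + 0)/(47 - 9) = (4*(-1*4 + 0)²)/(47 - 9) = (4*(-4 + 0)²)/38 = (4*(-4)²)*(1/38) = (4*16)*(1/38) = 64*(1/38) = 32/19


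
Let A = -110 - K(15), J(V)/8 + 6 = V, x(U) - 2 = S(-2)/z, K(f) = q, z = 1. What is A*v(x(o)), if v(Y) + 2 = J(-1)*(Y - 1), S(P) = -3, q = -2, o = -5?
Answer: -11880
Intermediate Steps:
K(f) = -2
x(U) = -1 (x(U) = 2 - 3/1 = 2 - 3*1 = 2 - 3 = -1)
J(V) = -48 + 8*V
v(Y) = 54 - 56*Y (v(Y) = -2 + (-48 + 8*(-1))*(Y - 1) = -2 + (-48 - 8)*(-1 + Y) = -2 - 56*(-1 + Y) = -2 + (56 - 56*Y) = 54 - 56*Y)
A = -108 (A = -110 - 1*(-2) = -110 + 2 = -108)
A*v(x(o)) = -108*(54 - 56*(-1)) = -108*(54 + 56) = -108*110 = -11880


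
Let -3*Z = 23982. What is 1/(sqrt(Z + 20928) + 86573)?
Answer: 86573/7494871395 - sqrt(12934)/7494871395 ≈ 1.1536e-5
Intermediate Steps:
Z = -7994 (Z = -1/3*23982 = -7994)
1/(sqrt(Z + 20928) + 86573) = 1/(sqrt(-7994 + 20928) + 86573) = 1/(sqrt(12934) + 86573) = 1/(86573 + sqrt(12934))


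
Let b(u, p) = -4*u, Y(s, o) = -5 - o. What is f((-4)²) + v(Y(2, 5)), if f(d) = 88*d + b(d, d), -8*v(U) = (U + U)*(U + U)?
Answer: 1294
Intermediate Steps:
v(U) = -U²/2 (v(U) = -(U + U)*(U + U)/8 = -2*U*2*U/8 = -U²/2)
f(d) = 84*d (f(d) = 88*d - 4*d = 84*d)
f((-4)²) + v(Y(2, 5)) = 84*(-4)² - (-5 - 1*5)²/2 = 84*16 - (-5 - 5)²/2 = 1344 - ½*(-10)² = 1344 - ½*100 = 1344 - 50 = 1294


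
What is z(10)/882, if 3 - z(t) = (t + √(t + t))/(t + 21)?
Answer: 83/27342 - √5/13671 ≈ 0.0028721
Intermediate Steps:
z(t) = 3 - (t + √2*√t)/(21 + t) (z(t) = 3 - (t + √(t + t))/(t + 21) = 3 - (t + √(2*t))/(21 + t) = 3 - (t + √2*√t)/(21 + t))
z(10)/882 = ((63 + 2*10 - √2*√10)/(21 + 10))/882 = ((63 + 20 - 2*√5)/31)*(1/882) = ((83 - 2*√5)/31)*(1/882) = (83/31 - 2*√5/31)*(1/882) = 83/27342 - √5/13671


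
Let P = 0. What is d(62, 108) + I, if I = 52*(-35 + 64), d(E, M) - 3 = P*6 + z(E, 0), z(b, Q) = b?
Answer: 1573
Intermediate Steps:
d(E, M) = 3 + E (d(E, M) = 3 + (0*6 + E) = 3 + (0 + E) = 3 + E)
I = 1508 (I = 52*29 = 1508)
d(62, 108) + I = (3 + 62) + 1508 = 65 + 1508 = 1573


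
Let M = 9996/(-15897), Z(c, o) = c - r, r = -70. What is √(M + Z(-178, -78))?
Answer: 2*I*√15562406/757 ≈ 10.423*I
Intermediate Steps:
Z(c, o) = 70 + c (Z(c, o) = c - 1*(-70) = c + 70 = 70 + c)
M = -476/757 (M = 9996*(-1/15897) = -476/757 ≈ -0.62880)
√(M + Z(-178, -78)) = √(-476/757 + (70 - 178)) = √(-476/757 - 108) = √(-82232/757) = 2*I*√15562406/757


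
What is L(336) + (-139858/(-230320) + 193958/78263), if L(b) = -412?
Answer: -3685450980353/9012767080 ≈ -408.91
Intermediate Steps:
L(336) + (-139858/(-230320) + 193958/78263) = -412 + (-139858/(-230320) + 193958/78263) = -412 + (-139858*(-1/230320) + 193958*(1/78263)) = -412 + (69929/115160 + 193958/78263) = -412 + 27809056607/9012767080 = -3685450980353/9012767080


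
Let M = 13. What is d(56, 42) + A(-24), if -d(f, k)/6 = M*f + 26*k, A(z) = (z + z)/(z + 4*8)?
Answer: -10926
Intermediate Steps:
A(z) = 2*z/(32 + z) (A(z) = (2*z)/(z + 32) = (2*z)/(32 + z) = 2*z/(32 + z))
d(f, k) = -156*k - 78*f (d(f, k) = -6*(13*f + 26*k) = -156*k - 78*f)
d(56, 42) + A(-24) = (-156*42 - 78*56) + 2*(-24)/(32 - 24) = (-6552 - 4368) + 2*(-24)/8 = -10920 + 2*(-24)*(⅛) = -10920 - 6 = -10926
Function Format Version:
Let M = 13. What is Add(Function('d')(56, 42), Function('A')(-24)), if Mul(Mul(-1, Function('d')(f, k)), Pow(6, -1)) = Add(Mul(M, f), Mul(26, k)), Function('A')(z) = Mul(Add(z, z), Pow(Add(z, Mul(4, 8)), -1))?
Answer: -10926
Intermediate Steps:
Function('A')(z) = Mul(2, z, Pow(Add(32, z), -1)) (Function('A')(z) = Mul(Mul(2, z), Pow(Add(z, 32), -1)) = Mul(Mul(2, z), Pow(Add(32, z), -1)) = Mul(2, z, Pow(Add(32, z), -1)))
Function('d')(f, k) = Add(Mul(-156, k), Mul(-78, f)) (Function('d')(f, k) = Mul(-6, Add(Mul(13, f), Mul(26, k))) = Add(Mul(-156, k), Mul(-78, f)))
Add(Function('d')(56, 42), Function('A')(-24)) = Add(Add(Mul(-156, 42), Mul(-78, 56)), Mul(2, -24, Pow(Add(32, -24), -1))) = Add(Add(-6552, -4368), Mul(2, -24, Pow(8, -1))) = Add(-10920, Mul(2, -24, Rational(1, 8))) = Add(-10920, -6) = -10926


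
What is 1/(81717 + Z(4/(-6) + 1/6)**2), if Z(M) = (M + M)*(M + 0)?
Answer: 4/326869 ≈ 1.2237e-5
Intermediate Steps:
Z(M) = 2*M**2 (Z(M) = (2*M)*M = 2*M**2)
1/(81717 + Z(4/(-6) + 1/6)**2) = 1/(81717 + (2*(4/(-6) + 1/6)**2)**2) = 1/(81717 + (2*(4*(-1/6) + 1*(1/6))**2)**2) = 1/(81717 + (2*(-2/3 + 1/6)**2)**2) = 1/(81717 + (2*(-1/2)**2)**2) = 1/(81717 + (2*(1/4))**2) = 1/(81717 + (1/2)**2) = 1/(81717 + 1/4) = 1/(326869/4) = 4/326869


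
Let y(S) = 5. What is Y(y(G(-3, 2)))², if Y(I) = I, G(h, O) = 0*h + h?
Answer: 25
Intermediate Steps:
G(h, O) = h (G(h, O) = 0 + h = h)
Y(y(G(-3, 2)))² = 5² = 25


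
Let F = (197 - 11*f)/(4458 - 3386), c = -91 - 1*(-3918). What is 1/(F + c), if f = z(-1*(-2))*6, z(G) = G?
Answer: 1072/4102609 ≈ 0.00026130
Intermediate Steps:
c = 3827 (c = -91 + 3918 = 3827)
f = 12 (f = -1*(-2)*6 = 2*6 = 12)
F = 65/1072 (F = (197 - 11*12)/(4458 - 3386) = (197 - 132)/1072 = 65*(1/1072) = 65/1072 ≈ 0.060634)
1/(F + c) = 1/(65/1072 + 3827) = 1/(4102609/1072) = 1072/4102609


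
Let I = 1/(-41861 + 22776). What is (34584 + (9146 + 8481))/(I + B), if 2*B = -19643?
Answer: -1992893870/374886657 ≈ -5.3160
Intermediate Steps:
I = -1/19085 (I = 1/(-19085) = -1/19085 ≈ -5.2397e-5)
B = -19643/2 (B = (1/2)*(-19643) = -19643/2 ≈ -9821.5)
(34584 + (9146 + 8481))/(I + B) = (34584 + (9146 + 8481))/(-1/19085 - 19643/2) = (34584 + 17627)/(-374886657/38170) = 52211*(-38170/374886657) = -1992893870/374886657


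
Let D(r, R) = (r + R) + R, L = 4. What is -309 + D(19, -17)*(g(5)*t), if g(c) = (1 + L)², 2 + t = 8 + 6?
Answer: -4809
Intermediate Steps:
t = 12 (t = -2 + (8 + 6) = -2 + 14 = 12)
D(r, R) = r + 2*R (D(r, R) = (R + r) + R = r + 2*R)
g(c) = 25 (g(c) = (1 + 4)² = 5² = 25)
-309 + D(19, -17)*(g(5)*t) = -309 + (19 + 2*(-17))*(25*12) = -309 + (19 - 34)*300 = -309 - 15*300 = -309 - 4500 = -4809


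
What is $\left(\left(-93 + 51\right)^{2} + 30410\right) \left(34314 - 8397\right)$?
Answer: $833853558$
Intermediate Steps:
$\left(\left(-93 + 51\right)^{2} + 30410\right) \left(34314 - 8397\right) = \left(\left(-42\right)^{2} + 30410\right) 25917 = \left(1764 + 30410\right) 25917 = 32174 \cdot 25917 = 833853558$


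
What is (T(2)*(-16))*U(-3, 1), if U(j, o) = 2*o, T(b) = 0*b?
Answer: 0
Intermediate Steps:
T(b) = 0
(T(2)*(-16))*U(-3, 1) = (0*(-16))*(2*1) = 0*2 = 0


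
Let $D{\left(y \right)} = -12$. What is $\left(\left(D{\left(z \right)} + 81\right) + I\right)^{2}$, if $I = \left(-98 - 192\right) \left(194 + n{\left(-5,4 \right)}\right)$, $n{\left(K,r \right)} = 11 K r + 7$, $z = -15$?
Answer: $31125241$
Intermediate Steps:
$n{\left(K,r \right)} = 7 + 11 K r$ ($n{\left(K,r \right)} = 11 K r + 7 = 7 + 11 K r$)
$I = 5510$ ($I = \left(-98 - 192\right) \left(194 + \left(7 + 11 \left(-5\right) 4\right)\right) = - 290 \left(194 + \left(7 - 220\right)\right) = - 290 \left(194 - 213\right) = \left(-290\right) \left(-19\right) = 5510$)
$\left(\left(D{\left(z \right)} + 81\right) + I\right)^{2} = \left(\left(-12 + 81\right) + 5510\right)^{2} = \left(69 + 5510\right)^{2} = 5579^{2} = 31125241$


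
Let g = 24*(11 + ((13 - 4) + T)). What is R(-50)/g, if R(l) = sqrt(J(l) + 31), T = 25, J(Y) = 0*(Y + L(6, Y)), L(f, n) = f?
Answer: sqrt(31)/1080 ≈ 0.0051553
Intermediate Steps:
J(Y) = 0 (J(Y) = 0*(Y + 6) = 0*(6 + Y) = 0)
R(l) = sqrt(31) (R(l) = sqrt(0 + 31) = sqrt(31))
g = 1080 (g = 24*(11 + ((13 - 4) + 25)) = 24*(11 + (9 + 25)) = 24*(11 + 34) = 24*45 = 1080)
R(-50)/g = sqrt(31)/1080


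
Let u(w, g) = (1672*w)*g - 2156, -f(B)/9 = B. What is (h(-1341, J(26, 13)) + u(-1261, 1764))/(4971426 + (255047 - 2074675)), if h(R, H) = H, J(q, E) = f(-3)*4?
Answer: -1859602768/1575899 ≈ -1180.0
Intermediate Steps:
f(B) = -9*B
u(w, g) = -2156 + 1672*g*w (u(w, g) = 1672*g*w - 2156 = -2156 + 1672*g*w)
J(q, E) = 108 (J(q, E) = -9*(-3)*4 = 27*4 = 108)
(h(-1341, J(26, 13)) + u(-1261, 1764))/(4971426 + (255047 - 2074675)) = (108 + (-2156 + 1672*1764*(-1261)))/(4971426 + (255047 - 2074675)) = (108 + (-2156 - 3719203488))/(4971426 - 1819628) = (108 - 3719205644)/3151798 = -3719205536*1/3151798 = -1859602768/1575899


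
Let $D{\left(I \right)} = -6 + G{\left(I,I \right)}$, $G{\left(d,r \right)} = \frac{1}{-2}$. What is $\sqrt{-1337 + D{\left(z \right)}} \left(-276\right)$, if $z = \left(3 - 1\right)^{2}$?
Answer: $- 138 i \sqrt{5374} \approx - 10116.0 i$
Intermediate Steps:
$G{\left(d,r \right)} = - \frac{1}{2}$
$z = 4$ ($z = 2^{2} = 4$)
$D{\left(I \right)} = - \frac{13}{2}$ ($D{\left(I \right)} = -6 - \frac{1}{2} = - \frac{13}{2}$)
$\sqrt{-1337 + D{\left(z \right)}} \left(-276\right) = \sqrt{-1337 - \frac{13}{2}} \left(-276\right) = \sqrt{- \frac{2687}{2}} \left(-276\right) = \frac{i \sqrt{5374}}{2} \left(-276\right) = - 138 i \sqrt{5374}$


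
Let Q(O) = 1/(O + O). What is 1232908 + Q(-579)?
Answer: 1427707463/1158 ≈ 1.2329e+6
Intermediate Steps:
Q(O) = 1/(2*O)
1232908 + Q(-579) = 1232908 + (½)/(-579) = 1232908 + (½)*(-1/579) = 1232908 - 1/1158 = 1427707463/1158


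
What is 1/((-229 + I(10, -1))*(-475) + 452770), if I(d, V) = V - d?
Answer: 1/566770 ≈ 1.7644e-6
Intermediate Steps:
1/((-229 + I(10, -1))*(-475) + 452770) = 1/((-229 + (-1 - 1*10))*(-475) + 452770) = 1/((-229 + (-1 - 10))*(-475) + 452770) = 1/((-229 - 11)*(-475) + 452770) = 1/(-240*(-475) + 452770) = 1/(114000 + 452770) = 1/566770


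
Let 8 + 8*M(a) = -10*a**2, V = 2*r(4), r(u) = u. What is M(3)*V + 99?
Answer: 1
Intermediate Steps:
V = 8 (V = 2*4 = 8)
M(a) = -1 - 5*a**2/4 (M(a) = -1 + (-10*a**2)/8 = -1 - 5*a**2/4)
M(3)*V + 99 = (-1 - 5/4*3**2)*8 + 99 = (-1 - 5/4*9)*8 + 99 = (-1 - 45/4)*8 + 99 = -49/4*8 + 99 = -98 + 99 = 1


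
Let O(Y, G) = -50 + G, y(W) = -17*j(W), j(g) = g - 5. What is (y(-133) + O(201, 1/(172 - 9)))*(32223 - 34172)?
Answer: -729411301/163 ≈ -4.4749e+6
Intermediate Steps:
j(g) = -5 + g
y(W) = 85 - 17*W (y(W) = -17*(-5 + W) = 85 - 17*W)
(y(-133) + O(201, 1/(172 - 9)))*(32223 - 34172) = ((85 - 17*(-133)) + (-50 + 1/(172 - 9)))*(32223 - 34172) = ((85 + 2261) + (-50 + 1/163))*(-1949) = (2346 + (-50 + 1/163))*(-1949) = (2346 - 8149/163)*(-1949) = (374249/163)*(-1949) = -729411301/163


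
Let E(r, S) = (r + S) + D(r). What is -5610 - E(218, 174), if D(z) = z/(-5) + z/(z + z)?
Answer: -59589/10 ≈ -5958.9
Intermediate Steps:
D(z) = ½ - z/5 (D(z) = z*(-⅕) + z/((2*z)) = -z/5 + z*(1/(2*z)) = -z/5 + ½ = ½ - z/5)
E(r, S) = ½ + S + 4*r/5 (E(r, S) = (r + S) + (½ - r/5) = (S + r) + (½ - r/5) = ½ + S + 4*r/5)
-5610 - E(218, 174) = -5610 - (½ + 174 + (⅘)*218) = -5610 - (½ + 174 + 872/5) = -5610 - 1*3489/10 = -5610 - 3489/10 = -59589/10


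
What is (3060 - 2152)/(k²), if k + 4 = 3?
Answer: 908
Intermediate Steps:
k = -1 (k = -4 + 3 = -1)
(3060 - 2152)/(k²) = (3060 - 2152)/((-1)²) = 908/1 = 908*1 = 908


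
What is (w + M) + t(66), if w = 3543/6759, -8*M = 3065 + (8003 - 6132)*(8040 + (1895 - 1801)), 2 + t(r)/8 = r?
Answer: -34285430351/18024 ≈ -1.9022e+6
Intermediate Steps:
t(r) = -16 + 8*r
M = -15221779/8 (M = -(3065 + (8003 - 6132)*(8040 + (1895 - 1801)))/8 = -(3065 + 1871*(8040 + 94))/8 = -(3065 + 1871*8134)/8 = -(3065 + 15218714)/8 = -⅛*15221779 = -15221779/8 ≈ -1.9027e+6)
w = 1181/2253 (w = 3543*(1/6759) = 1181/2253 ≈ 0.52419)
(w + M) + t(66) = (1181/2253 - 15221779/8) + (-16 + 8*66) = -34294658639/18024 + (-16 + 528) = -34294658639/18024 + 512 = -34285430351/18024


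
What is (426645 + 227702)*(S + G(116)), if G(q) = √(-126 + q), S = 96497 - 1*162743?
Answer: -43347871362 + 654347*I*√10 ≈ -4.3348e+10 + 2.0692e+6*I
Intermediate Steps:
S = -66246 (S = 96497 - 162743 = -66246)
(426645 + 227702)*(S + G(116)) = (426645 + 227702)*(-66246 + √(-126 + 116)) = 654347*(-66246 + √(-10)) = 654347*(-66246 + I*√10) = -43347871362 + 654347*I*√10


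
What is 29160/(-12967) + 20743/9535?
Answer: -9066119/123640345 ≈ -0.073327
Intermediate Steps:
29160/(-12967) + 20743/9535 = 29160*(-1/12967) + 20743*(1/9535) = -29160/12967 + 20743/9535 = -9066119/123640345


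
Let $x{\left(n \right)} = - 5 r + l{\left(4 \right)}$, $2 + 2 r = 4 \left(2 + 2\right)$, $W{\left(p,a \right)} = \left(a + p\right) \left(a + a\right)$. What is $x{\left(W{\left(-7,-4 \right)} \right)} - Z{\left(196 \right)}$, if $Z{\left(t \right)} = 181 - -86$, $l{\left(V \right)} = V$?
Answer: $-298$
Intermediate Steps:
$W{\left(p,a \right)} = 2 a \left(a + p\right)$ ($W{\left(p,a \right)} = \left(a + p\right) 2 a = 2 a \left(a + p\right)$)
$r = 7$ ($r = -1 + \frac{4 \left(2 + 2\right)}{2} = -1 + \frac{4 \cdot 4}{2} = -1 + \frac{1}{2} \cdot 16 = -1 + 8 = 7$)
$x{\left(n \right)} = -31$ ($x{\left(n \right)} = \left(-5\right) 7 + 4 = -35 + 4 = -31$)
$Z{\left(t \right)} = 267$ ($Z{\left(t \right)} = 181 + 86 = 267$)
$x{\left(W{\left(-7,-4 \right)} \right)} - Z{\left(196 \right)} = -31 - 267 = -298$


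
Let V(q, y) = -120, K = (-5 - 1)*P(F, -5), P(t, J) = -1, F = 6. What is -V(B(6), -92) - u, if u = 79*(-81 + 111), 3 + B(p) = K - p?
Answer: -2250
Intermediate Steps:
K = 6 (K = (-5 - 1)*(-1) = -6*(-1) = 6)
B(p) = 3 - p (B(p) = -3 + (6 - p) = 3 - p)
u = 2370 (u = 79*30 = 2370)
-V(B(6), -92) - u = -1*(-120) - 1*2370 = 120 - 2370 = -2250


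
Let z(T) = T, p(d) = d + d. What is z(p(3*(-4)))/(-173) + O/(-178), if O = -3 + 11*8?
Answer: -10433/30794 ≈ -0.33880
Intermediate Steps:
p(d) = 2*d
O = 85 (O = -3 + 88 = 85)
z(p(3*(-4)))/(-173) + O/(-178) = (2*(3*(-4)))/(-173) + 85/(-178) = (2*(-12))*(-1/173) + 85*(-1/178) = -24*(-1/173) - 85/178 = 24/173 - 85/178 = -10433/30794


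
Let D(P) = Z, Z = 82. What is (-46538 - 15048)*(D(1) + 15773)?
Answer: -976446030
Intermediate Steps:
D(P) = 82
(-46538 - 15048)*(D(1) + 15773) = (-46538 - 15048)*(82 + 15773) = -61586*15855 = -976446030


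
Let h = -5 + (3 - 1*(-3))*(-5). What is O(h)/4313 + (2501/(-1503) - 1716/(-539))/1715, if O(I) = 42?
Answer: 5787500057/544751761365 ≈ 0.010624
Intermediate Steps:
h = -35 (h = -5 + (3 + 3)*(-5) = -5 + 6*(-5) = -5 - 30 = -35)
O(h)/4313 + (2501/(-1503) - 1716/(-539))/1715 = 42/4313 + (2501/(-1503) - 1716/(-539))/1715 = 42*(1/4313) + (2501*(-1/1503) - 1716*(-1/539))*(1/1715) = 42/4313 + (-2501/1503 + 156/49)*(1/1715) = 42/4313 + (111919/73647)*(1/1715) = 42/4313 + 111919/126304605 = 5787500057/544751761365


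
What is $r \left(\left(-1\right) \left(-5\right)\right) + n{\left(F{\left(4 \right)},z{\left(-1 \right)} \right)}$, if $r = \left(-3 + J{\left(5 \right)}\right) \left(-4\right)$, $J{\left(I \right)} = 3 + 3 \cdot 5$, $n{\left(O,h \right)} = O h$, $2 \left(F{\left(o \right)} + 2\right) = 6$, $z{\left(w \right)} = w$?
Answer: $-301$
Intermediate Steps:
$F{\left(o \right)} = 1$ ($F{\left(o \right)} = -2 + \frac{1}{2} \cdot 6 = -2 + 3 = 1$)
$J{\left(I \right)} = 18$ ($J{\left(I \right)} = 3 + 15 = 18$)
$r = -60$ ($r = \left(-3 + 18\right) \left(-4\right) = 15 \left(-4\right) = -60$)
$r \left(\left(-1\right) \left(-5\right)\right) + n{\left(F{\left(4 \right)},z{\left(-1 \right)} \right)} = - 60 \left(\left(-1\right) \left(-5\right)\right) + 1 \left(-1\right) = \left(-60\right) 5 - 1 = -300 - 1 = -301$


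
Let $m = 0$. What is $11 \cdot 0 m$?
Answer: $0$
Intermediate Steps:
$11 \cdot 0 m = 11 \cdot 0 \cdot 0 = 0 \cdot 0 = 0$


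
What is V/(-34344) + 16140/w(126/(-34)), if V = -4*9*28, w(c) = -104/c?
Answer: 121261973/210834 ≈ 575.15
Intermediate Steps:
V = -1008 (V = -36*28 = -1008)
V/(-34344) + 16140/w(126/(-34)) = -1008/(-34344) + 16140/((-104/(126/(-34)))) = -1008*(-1/34344) + 16140/((-104/(126*(-1/34)))) = 14/477 + 16140/((-104/(-63/17))) = 14/477 + 16140/((-104*(-17/63))) = 14/477 + 16140/(1768/63) = 14/477 + 16140*(63/1768) = 14/477 + 254205/442 = 121261973/210834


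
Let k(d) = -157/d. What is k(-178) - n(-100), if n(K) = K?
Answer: 17957/178 ≈ 100.88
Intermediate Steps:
k(-178) - n(-100) = -157/(-178) - 1*(-100) = -157*(-1/178) + 100 = 157/178 + 100 = 17957/178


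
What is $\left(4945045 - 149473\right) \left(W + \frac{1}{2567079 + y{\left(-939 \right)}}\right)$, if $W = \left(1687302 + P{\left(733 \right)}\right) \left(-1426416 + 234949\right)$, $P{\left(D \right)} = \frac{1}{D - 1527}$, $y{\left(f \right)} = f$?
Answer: $- \frac{818473951128482899606709423}{84896465} \approx -9.6409 \cdot 10^{18}$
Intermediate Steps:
$P{\left(D \right)} = \frac{1}{-1527 + D}$
$W = - \frac{1596229532523529}{794}$ ($W = \left(1687302 + \frac{1}{-1527 + 733}\right) \left(-1426416 + 234949\right) = \left(1687302 + \frac{1}{-794}\right) \left(-1191467\right) = \left(1687302 - \frac{1}{794}\right) \left(-1191467\right) = \frac{1339717787}{794} \left(-1191467\right) = - \frac{1596229532523529}{794} \approx -2.0104 \cdot 10^{12}$)
$\left(4945045 - 149473\right) \left(W + \frac{1}{2567079 + y{\left(-939 \right)}}\right) = \left(4945045 - 149473\right) \left(- \frac{1596229532523529}{794} + \frac{1}{2567079 - 939}\right) = 4795572 \left(- \frac{1596229532523529}{794} + \frac{1}{2566140}\right) = 4795572 \left(- \frac{2048074226294964353633}{1018757580}\right) = - \frac{818473951128482899606709423}{84896465}$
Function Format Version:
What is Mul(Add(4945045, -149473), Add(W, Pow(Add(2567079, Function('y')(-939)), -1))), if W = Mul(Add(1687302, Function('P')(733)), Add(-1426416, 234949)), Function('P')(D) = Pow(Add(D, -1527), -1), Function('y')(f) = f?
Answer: Rational(-818473951128482899606709423, 84896465) ≈ -9.6409e+18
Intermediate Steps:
Function('P')(D) = Pow(Add(-1527, D), -1)
W = Rational(-1596229532523529, 794) (W = Mul(Add(1687302, Pow(Add(-1527, 733), -1)), Add(-1426416, 234949)) = Mul(Add(1687302, Pow(-794, -1)), -1191467) = Mul(Add(1687302, Rational(-1, 794)), -1191467) = Mul(Rational(1339717787, 794), -1191467) = Rational(-1596229532523529, 794) ≈ -2.0104e+12)
Mul(Add(4945045, -149473), Add(W, Pow(Add(2567079, Function('y')(-939)), -1))) = Mul(Add(4945045, -149473), Add(Rational(-1596229532523529, 794), Pow(Add(2567079, -939), -1))) = Mul(4795572, Add(Rational(-1596229532523529, 794), Pow(2566140, -1))) = Mul(4795572, Add(Rational(-1596229532523529, 794), Rational(1, 2566140))) = Mul(4795572, Rational(-2048074226294964353633, 1018757580)) = Rational(-818473951128482899606709423, 84896465)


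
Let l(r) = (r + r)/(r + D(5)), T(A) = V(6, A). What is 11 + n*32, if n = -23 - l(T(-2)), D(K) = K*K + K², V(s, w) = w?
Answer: -2167/3 ≈ -722.33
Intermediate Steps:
T(A) = A
D(K) = 2*K² (D(K) = K² + K² = 2*K²)
l(r) = 2*r/(50 + r) (l(r) = (r + r)/(r + 2*5²) = (2*r)/(r + 2*25) = (2*r)/(r + 50) = (2*r)/(50 + r) = 2*r/(50 + r))
n = -275/12 (n = -23 - 2*(-2)/(50 - 2) = -23 - 2*(-2)/48 = -23 - 1*(-1/12) = -23 + 1/12 = -275/12 ≈ -22.917)
11 + n*32 = 11 - 275/12*32 = 11 - 2200/3 = -2167/3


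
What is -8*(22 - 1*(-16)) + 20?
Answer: -284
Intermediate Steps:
-8*(22 - 1*(-16)) + 20 = -8*(22 + 16) + 20 = -8*38 + 20 = -304 + 20 = -284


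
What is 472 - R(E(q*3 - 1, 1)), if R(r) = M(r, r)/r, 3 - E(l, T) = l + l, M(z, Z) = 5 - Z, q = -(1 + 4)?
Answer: 3310/7 ≈ 472.86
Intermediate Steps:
q = -5 (q = -1*5 = -5)
E(l, T) = 3 - 2*l (E(l, T) = 3 - (l + l) = 3 - 2*l)
R(r) = (5 - r)/r
472 - R(E(q*3 - 1, 1)) = 472 - (5 - (3 - 2*(-5*3 - 1)))/(3 - 2*(-5*3 - 1)) = 472 - (5 - (3 - 2*(-15 - 1)))/(3 - 2*(-15 - 1)) = 472 - (5 - (3 - 2*(-16)))/(3 - 2*(-16)) = 472 - (5 - (3 + 32))/(3 + 32) = 472 - (5 - 1*35)/35 = 472 - (5 - 35)/35 = 472 - (-30)/35 = 472 - 1*(-6/7) = 472 + 6/7 = 3310/7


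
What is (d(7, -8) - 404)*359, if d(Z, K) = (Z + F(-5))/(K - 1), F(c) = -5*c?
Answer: -1316812/9 ≈ -1.4631e+5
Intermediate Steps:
d(Z, K) = (25 + Z)/(-1 + K) (d(Z, K) = (Z - 5*(-5))/(K - 1) = (Z + 25)/(-1 + K) = (25 + Z)/(-1 + K))
(d(7, -8) - 404)*359 = ((25 + 7)/(-1 - 8) - 404)*359 = (32/(-9) - 404)*359 = (-⅑*32 - 404)*359 = (-32/9 - 404)*359 = -3668/9*359 = -1316812/9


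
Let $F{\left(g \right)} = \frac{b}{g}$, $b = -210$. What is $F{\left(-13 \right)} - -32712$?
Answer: $\frac{425466}{13} \approx 32728.0$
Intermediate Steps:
$F{\left(g \right)} = - \frac{210}{g}$
$F{\left(-13 \right)} - -32712 = - \frac{210}{-13} - -32712 = \left(-210\right) \left(- \frac{1}{13}\right) + 32712 = \frac{210}{13} + 32712 = \frac{425466}{13}$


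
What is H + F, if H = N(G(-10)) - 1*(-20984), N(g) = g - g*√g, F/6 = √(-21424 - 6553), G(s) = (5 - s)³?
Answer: 24359 - 50625*√15 + 6*I*√27977 ≈ -1.7171e+5 + 1003.6*I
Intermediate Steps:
F = 6*I*√27977 (F = 6*√(-21424 - 6553) = 6*√(-27977) = 6*(I*√27977) = 6*I*√27977 ≈ 1003.6*I)
N(g) = g - g^(3/2)
H = 24359 - 50625*√15 (H = (-(-5 - 10)³ - (-(-5 - 10)³)^(3/2)) - 1*(-20984) = (-1*(-15)³ - (-1*(-15)³)^(3/2)) + 20984 = (-1*(-3375) - (-1*(-3375))^(3/2)) + 20984 = (3375 - 3375^(3/2)) + 20984 = (3375 - 50625*√15) + 20984 = 24359 - 50625*√15 ≈ -1.7171e+5)
H + F = (24359 - 50625*√15) + 6*I*√27977 = 24359 - 50625*√15 + 6*I*√27977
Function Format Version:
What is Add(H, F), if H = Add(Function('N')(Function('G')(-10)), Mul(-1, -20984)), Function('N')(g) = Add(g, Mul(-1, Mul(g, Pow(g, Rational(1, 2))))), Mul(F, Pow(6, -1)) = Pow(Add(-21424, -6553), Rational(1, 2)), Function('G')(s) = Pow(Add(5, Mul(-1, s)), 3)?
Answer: Add(24359, Mul(-50625, Pow(15, Rational(1, 2))), Mul(6, I, Pow(27977, Rational(1, 2)))) ≈ Add(-1.7171e+5, Mul(1003.6, I))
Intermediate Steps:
F = Mul(6, I, Pow(27977, Rational(1, 2))) (F = Mul(6, Pow(Add(-21424, -6553), Rational(1, 2))) = Mul(6, Pow(-27977, Rational(1, 2))) = Mul(6, Mul(I, Pow(27977, Rational(1, 2)))) = Mul(6, I, Pow(27977, Rational(1, 2))) ≈ Mul(1003.6, I))
Function('N')(g) = Add(g, Mul(-1, Pow(g, Rational(3, 2))))
H = Add(24359, Mul(-50625, Pow(15, Rational(1, 2)))) (H = Add(Add(Mul(-1, Pow(Add(-5, -10), 3)), Mul(-1, Pow(Mul(-1, Pow(Add(-5, -10), 3)), Rational(3, 2)))), Mul(-1, -20984)) = Add(Add(Mul(-1, Pow(-15, 3)), Mul(-1, Pow(Mul(-1, Pow(-15, 3)), Rational(3, 2)))), 20984) = Add(Add(Mul(-1, -3375), Mul(-1, Pow(Mul(-1, -3375), Rational(3, 2)))), 20984) = Add(Add(3375, Mul(-1, Pow(3375, Rational(3, 2)))), 20984) = Add(Add(3375, Mul(-1, Mul(50625, Pow(15, Rational(1, 2))))), 20984) = Add(Add(3375, Mul(-50625, Pow(15, Rational(1, 2)))), 20984) = Add(24359, Mul(-50625, Pow(15, Rational(1, 2)))) ≈ -1.7171e+5)
Add(H, F) = Add(Add(24359, Mul(-50625, Pow(15, Rational(1, 2)))), Mul(6, I, Pow(27977, Rational(1, 2)))) = Add(24359, Mul(-50625, Pow(15, Rational(1, 2))), Mul(6, I, Pow(27977, Rational(1, 2))))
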